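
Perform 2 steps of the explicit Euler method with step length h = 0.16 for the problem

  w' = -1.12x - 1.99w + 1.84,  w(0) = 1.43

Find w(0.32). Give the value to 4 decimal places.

Euler: w_{n+1} = w_n + h·f(x_n, w_n).
x=0.000000, w=1.430000: f=-1.005700 → w ← 1.430000 + 0.16·(-1.005700) = 1.269088
x=0.160000, w=1.269088: f=-0.864685 → w ← 1.269088 + 0.16·(-0.864685) = 1.130738
w(0.32) ≈ 1.1307

1.1307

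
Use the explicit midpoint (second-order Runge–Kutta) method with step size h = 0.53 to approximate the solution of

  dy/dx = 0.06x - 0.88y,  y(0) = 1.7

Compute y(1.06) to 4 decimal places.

Midpoint: k1 = f(x_n, y_n); k2 = f(x_n + h/2, y_n + (h/2)·k1); y_{n+1} = y_n + h·k2.
x=0.000000, y=1.700000:
  k1 = f(0.000000, 1.700000) = -1.496000
  k2 = f(0.265000, 1.303560) = -1.131233
  y ← 1.700000 + 0.53·(-1.131233) = 1.100447
x=0.530000, y=1.100447:
  k1 = f(0.530000, 1.100447) = -0.936593
  k2 = f(0.795000, 0.852249) = -0.702280
  y ← 1.100447 + 0.53·(-0.702280) = 0.728238
y(1.06) ≈ 0.7282

0.7282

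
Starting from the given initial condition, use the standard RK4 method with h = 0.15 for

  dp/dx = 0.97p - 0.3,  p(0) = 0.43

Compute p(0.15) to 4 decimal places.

RK4: k1 = f(x_n, p_n); k2 = f(x_n + h/2, p_n + (h/2)·k1); k3 = f(x_n + h/2, p_n + (h/2)·k2); k4 = f(x_n + h, p_n + h·k3); p_{n+1} = p_n + (h/6)·(k1 + 2k2 + 2k3 + k4).
x=0.000000, p=0.430000:
  k1 = f(0.000000, 0.430000) = 0.117100
  k2 = f(0.075000, 0.438782) = 0.125619
  k3 = f(0.075000, 0.439421) = 0.126239
  k4 = f(0.150000, 0.448936) = 0.135468
  p ← 0.430000 + (0.15/6)·(k1 + 2k2 + 2k3 + k4) = 0.448907
p(0.15) ≈ 0.4489

0.4489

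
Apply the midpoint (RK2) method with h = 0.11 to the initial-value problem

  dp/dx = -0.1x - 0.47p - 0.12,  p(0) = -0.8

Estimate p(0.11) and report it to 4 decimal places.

Midpoint: k1 = f(x_n, p_n); k2 = f(x_n + h/2, p_n + (h/2)·k1); p_{n+1} = p_n + h·k2.
x=0.000000, p=-0.800000:
  k1 = f(0.000000, -0.800000) = 0.256000
  k2 = f(0.055000, -0.785920) = 0.243882
  p ← -0.800000 + 0.11·0.243882 = -0.773173
p(0.11) ≈ -0.7732

-0.7732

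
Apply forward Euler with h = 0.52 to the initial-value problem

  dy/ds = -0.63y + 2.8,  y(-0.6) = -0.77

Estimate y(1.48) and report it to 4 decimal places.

3.3785

Euler: y_{n+1} = y_n + h·f(s_n, y_n).
s=-0.600000, y=-0.770000: f=3.285100 → y ← -0.770000 + 0.52·3.285100 = 0.938252
s=-0.080000, y=0.938252: f=2.208901 → y ← 0.938252 + 0.52·2.208901 = 2.086881
s=0.440000, y=2.086881: f=1.485265 → y ← 2.086881 + 0.52·1.485265 = 2.859219
s=0.960000, y=2.859219: f=0.998692 → y ← 2.859219 + 0.52·0.998692 = 3.378539
y(1.48) ≈ 3.3785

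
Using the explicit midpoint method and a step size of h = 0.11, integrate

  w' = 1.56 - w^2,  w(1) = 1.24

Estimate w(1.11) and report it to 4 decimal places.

Midpoint: k1 = f(t_n, w_n); k2 = f(t_n + h/2, w_n + (h/2)·k1); w_{n+1} = w_n + h·k2.
t=1.000000, w=1.240000:
  k1 = f(1.000000, 1.240000) = 0.022400
  k2 = f(1.055000, 1.241232) = 0.019343
  w ← 1.240000 + 0.11·0.019343 = 1.242128
w(1.11) ≈ 1.2421

1.2421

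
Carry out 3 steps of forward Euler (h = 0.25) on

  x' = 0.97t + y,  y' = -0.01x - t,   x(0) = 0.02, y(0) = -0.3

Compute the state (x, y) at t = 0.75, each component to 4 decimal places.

-0.0387, -0.4872

Euler on (x,y): x_{n+1} = x_n + h·x', y_{n+1} = y_n + h·y'.
0.000000: (0.020000, -0.300000); f=(-0.300000, -0.000200) → (-0.055000, -0.300050)
0.250000: (-0.055000, -0.300050); f=(-0.057550, -0.249450) → (-0.069387, -0.362412)
0.500000: (-0.069387, -0.362412); f=(0.122588, -0.499306) → (-0.038741, -0.487239)
(x(0.75), y(0.75)) ≈ (-0.0387, -0.4872)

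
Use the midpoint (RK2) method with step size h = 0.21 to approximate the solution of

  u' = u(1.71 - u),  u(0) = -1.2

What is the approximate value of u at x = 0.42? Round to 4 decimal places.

Midpoint: k1 = f(x_n, u_n); k2 = f(x_n + h/2, u_n + (h/2)·k1); u_{n+1} = u_n + h·k2.
x=0.000000, u=-1.200000:
  k1 = f(0.000000, -1.200000) = -3.492000
  k2 = f(0.105000, -1.566660) = -5.133412
  u ← -1.200000 + 0.21·(-5.133412) = -2.278017
x=0.210000, u=-2.278017:
  k1 = f(0.210000, -2.278017) = -9.084768
  k2 = f(0.315000, -3.231917) = -15.971867
  u ← -2.278017 + 0.21·(-15.971867) = -5.632109
u(0.42) ≈ -5.6321

-5.6321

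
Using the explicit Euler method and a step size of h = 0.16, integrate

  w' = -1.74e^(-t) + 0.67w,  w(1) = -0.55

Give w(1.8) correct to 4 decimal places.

-1.4029

Euler: w_{n+1} = w_n + h·f(t_n, w_n).
t=1.000000, w=-0.550000: f=-1.008610 → w ← -0.550000 + 0.16·(-1.008610) = -0.711378
t=1.160000, w=-0.711378: f=-1.022089 → w ← -0.711378 + 0.16·(-1.022089) = -0.874912
t=1.320000, w=-0.874912: f=-1.051006 → w ← -0.874912 + 0.16·(-1.051006) = -1.043073
t=1.480000, w=-1.043073: f=-1.094948 → w ← -1.043073 + 0.16·(-1.094948) = -1.218265
t=1.640000, w=-1.218265: f=-1.153763 → w ← -1.218265 + 0.16·(-1.153763) = -1.402867
w(1.8) ≈ -1.4029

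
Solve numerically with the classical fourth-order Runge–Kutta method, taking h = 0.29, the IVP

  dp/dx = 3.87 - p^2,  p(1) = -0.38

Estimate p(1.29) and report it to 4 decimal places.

0.7038

RK4: k1 = f(x_n, p_n); k2 = f(x_n + h/2, p_n + (h/2)·k1); k3 = f(x_n + h/2, p_n + (h/2)·k2); k4 = f(x_n + h, p_n + h·k3); p_{n+1} = p_n + (h/6)·(k1 + 2k2 + 2k3 + k4).
x=1.000000, p=-0.380000:
  k1 = f(1.000000, -0.380000) = 3.725600
  k2 = f(1.145000, 0.160212) = 3.844332
  k3 = f(1.145000, 0.177428) = 3.838519
  k4 = f(1.290000, 0.733171) = 3.332461
  p ← -0.380000 + (0.29/6)·(k1 + 2k2 + 2k3 + k4) = 0.703815
p(1.29) ≈ 0.7038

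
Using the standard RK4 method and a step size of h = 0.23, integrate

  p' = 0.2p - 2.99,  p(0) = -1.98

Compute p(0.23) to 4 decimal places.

-2.7770

RK4: k1 = f(x_n, p_n); k2 = f(x_n + h/2, p_n + (h/2)·k1); k3 = f(x_n + h/2, p_n + (h/2)·k2); k4 = f(x_n + h, p_n + h·k3); p_{n+1} = p_n + (h/6)·(k1 + 2k2 + 2k3 + k4).
x=0.000000, p=-1.980000:
  k1 = f(0.000000, -1.980000) = -3.386000
  k2 = f(0.115000, -2.369390) = -3.463878
  k3 = f(0.115000, -2.378346) = -3.465669
  k4 = f(0.230000, -2.777104) = -3.545421
  p ← -1.980000 + (0.23/6)·(k1 + 2k2 + 2k3 + k4) = -2.776970
p(0.23) ≈ -2.7770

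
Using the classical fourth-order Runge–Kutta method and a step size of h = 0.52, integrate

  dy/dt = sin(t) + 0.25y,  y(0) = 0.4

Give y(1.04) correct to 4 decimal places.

RK4: k1 = f(t_n, y_n); k2 = f(t_n + h/2, y_n + (h/2)·k1); k3 = f(t_n + h/2, y_n + (h/2)·k2); k4 = f(t_n + h, y_n + h·k3); y_{n+1} = y_n + (h/6)·(k1 + 2k2 + 2k3 + k4).
t=0.000000, y=0.400000:
  k1 = f(0.000000, 0.400000) = 0.100000
  k2 = f(0.260000, 0.426000) = 0.363581
  k3 = f(0.260000, 0.494531) = 0.380713
  k4 = f(0.520000, 0.597971) = 0.646373
  y ← 0.400000 + (0.52/6)·(k1 + 2k2 + 2k3 + k4) = 0.593697
t=0.520000, y=0.593697:
  k1 = f(0.520000, 0.593697) = 0.645304
  k2 = f(0.780000, 0.761476) = 0.893648
  k3 = f(0.780000, 0.826045) = 0.909791
  k4 = f(1.040000, 1.066788) = 1.129101
  y ← 0.593697 + (0.52/6)·(k1 + 2k2 + 2k3 + k4) = 1.060074
y(1.04) ≈ 1.0601

1.0601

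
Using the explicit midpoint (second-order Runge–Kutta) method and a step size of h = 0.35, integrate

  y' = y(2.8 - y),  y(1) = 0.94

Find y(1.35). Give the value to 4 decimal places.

1.6177

Midpoint: k1 = f(s_n, y_n); k2 = f(s_n + h/2, y_n + (h/2)·k1); y_{n+1} = y_n + h·k2.
s=1.000000, y=0.940000:
  k1 = f(1.000000, 0.940000) = 1.748400
  k2 = f(1.175000, 1.245970) = 1.936275
  y ← 0.940000 + 0.35·1.936275 = 1.617696
y(1.35) ≈ 1.6177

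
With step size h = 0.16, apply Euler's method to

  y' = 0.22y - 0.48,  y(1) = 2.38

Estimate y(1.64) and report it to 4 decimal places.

2.4094

Euler: y_{n+1} = y_n + h·f(s_n, y_n).
s=1.000000, y=2.380000: f=0.043600 → y ← 2.380000 + 0.16·0.043600 = 2.386976
s=1.160000, y=2.386976: f=0.045135 → y ← 2.386976 + 0.16·0.045135 = 2.394198
s=1.320000, y=2.394198: f=0.046723 → y ← 2.394198 + 0.16·0.046723 = 2.401673
s=1.480000, y=2.401673: f=0.048368 → y ← 2.401673 + 0.16·0.048368 = 2.409412
y(1.64) ≈ 2.4094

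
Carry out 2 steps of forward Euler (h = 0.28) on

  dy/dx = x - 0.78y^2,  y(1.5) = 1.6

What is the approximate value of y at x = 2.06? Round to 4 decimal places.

1.4932

Euler: y_{n+1} = y_n + h·f(x_n, y_n).
x=1.500000, y=1.600000: f=-0.496800 → y ← 1.600000 + 0.28·(-0.496800) = 1.460896
x=1.780000, y=1.460896: f=0.115311 → y ← 1.460896 + 0.28·0.115311 = 1.493183
y(2.06) ≈ 1.4932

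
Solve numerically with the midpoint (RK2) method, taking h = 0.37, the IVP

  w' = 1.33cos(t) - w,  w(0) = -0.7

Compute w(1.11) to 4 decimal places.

0.4148

Midpoint: k1 = f(t_n, w_n); k2 = f(t_n + h/2, w_n + (h/2)·k1); w_{n+1} = w_n + h·k2.
t=0.000000, w=-0.700000:
  k1 = f(0.000000, -0.700000) = 2.030000
  k2 = f(0.185000, -0.324450) = 1.631755
  w ← -0.700000 + 0.37·1.631755 = -0.096251
t=0.370000, w=-0.096251:
  k1 = f(0.370000, -0.096251) = 1.336246
  k2 = f(0.555000, 0.150955) = 0.979413
  w ← -0.096251 + 0.37·0.979413 = 0.266132
t=0.740000, w=0.266132:
  k1 = f(0.740000, 0.266132) = 0.716031
  k2 = f(0.925000, 0.398598) = 0.401842
  w ← 0.266132 + 0.37·0.401842 = 0.414814
w(1.11) ≈ 0.4148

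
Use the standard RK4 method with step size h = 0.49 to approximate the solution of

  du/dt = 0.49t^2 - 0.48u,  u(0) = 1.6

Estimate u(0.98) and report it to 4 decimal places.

1.1369

RK4: k1 = f(t_n, u_n); k2 = f(t_n + h/2, u_n + (h/2)·k1); k3 = f(t_n + h/2, u_n + (h/2)·k2); k4 = f(t_n + h, u_n + h·k3); u_{n+1} = u_n + (h/6)·(k1 + 2k2 + 2k3 + k4).
t=0.000000, u=1.600000:
  k1 = f(0.000000, 1.600000) = -0.768000
  k2 = f(0.245000, 1.411840) = -0.648271
  k3 = f(0.245000, 1.441174) = -0.662351
  k4 = f(0.490000, 1.275448) = -0.494566
  u ← 1.600000 + (0.49/6)·(k1 + 2k2 + 2k3 + k4) = 1.282822
t=0.490000, u=1.282822:
  k1 = f(0.490000, 1.282822) = -0.498106
  k2 = f(0.735000, 1.160786) = -0.292467
  k3 = f(0.735000, 1.211168) = -0.316650
  k4 = f(0.980000, 1.127664) = -0.070683
  u ← 1.282822 + (0.49/6)·(k1 + 2k2 + 2k3 + k4) = 1.136882
u(0.98) ≈ 1.1369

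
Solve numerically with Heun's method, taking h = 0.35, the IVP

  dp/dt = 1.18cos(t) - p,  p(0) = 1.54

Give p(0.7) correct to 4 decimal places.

Heun: k1 = f(t_n, p_n); k2 = f(t_n + h, p_n + h·k1); p_{n+1} = p_n + (h/2)·(k1 + k2).
t=0.000000, p=1.540000:
  k1 = f(0.000000, 1.540000) = -0.360000
  k2 = f(0.350000, 1.414000) = -0.305540
  p ← 1.540000 + (0.35/2)·(-0.360000 + (-0.305540)) = 1.423530
t=0.350000, p=1.423530:
  k1 = f(0.350000, 1.423530) = -0.315071
  k2 = f(0.700000, 1.313256) = -0.410742
  p ← 1.423530 + (0.35/2)·(-0.315071 + (-0.410742)) = 1.296513
p(0.7) ≈ 1.2965

1.2965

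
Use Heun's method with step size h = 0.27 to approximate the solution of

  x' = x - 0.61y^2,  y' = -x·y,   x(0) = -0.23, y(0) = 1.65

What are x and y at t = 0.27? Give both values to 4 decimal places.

-0.8381, 1.8764

Heun on (x,y): k1 = f(t_n, state_n); k2 = f(t_n + h, state_n + h·k1); state_{n+1} = state_n + (h/2)·(k1 + k2).
0.000000: (-0.230000, 1.650000)
  k1 = (-1.890725, 0.379500)
  predictor → (-0.740496, 1.752465)
  k2 = (-2.613887, 1.297693)
  → (-0.838123, 1.876421)
(x(0.27), y(0.27)) ≈ (-0.8381, 1.8764)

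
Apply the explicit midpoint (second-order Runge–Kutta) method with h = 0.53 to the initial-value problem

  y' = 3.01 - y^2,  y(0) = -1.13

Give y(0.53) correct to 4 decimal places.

Midpoint: k1 = f(x_n, y_n); k2 = f(x_n + h/2, y_n + (h/2)·k1); y_{n+1} = y_n + h·k2.
x=0.000000, y=-1.130000:
  k1 = f(0.000000, -1.130000) = 1.733100
  k2 = f(0.265000, -0.670728) = 2.560123
  y ← -1.130000 + 0.53·2.560123 = 0.226865
y(0.53) ≈ 0.2269

0.2269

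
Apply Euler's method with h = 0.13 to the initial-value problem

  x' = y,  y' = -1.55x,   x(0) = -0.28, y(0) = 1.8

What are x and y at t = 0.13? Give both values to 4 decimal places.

Euler on (x,y): x_{n+1} = x_n + h·x', y_{n+1} = y_n + h·y'.
0.000000: (-0.280000, 1.800000); f=(1.800000, 0.434000) → (-0.046000, 1.856420)
(x(0.13), y(0.13)) ≈ (-0.0460, 1.8564)

-0.0460, 1.8564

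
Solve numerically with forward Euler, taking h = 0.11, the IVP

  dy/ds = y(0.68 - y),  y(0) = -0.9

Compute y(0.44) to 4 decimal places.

-1.8969

Euler: y_{n+1} = y_n + h·f(s_n, y_n).
s=0.000000, y=-0.900000: f=-1.422000 → y ← -0.900000 + 0.11·(-1.422000) = -1.056420
s=0.110000, y=-1.056420: f=-1.834389 → y ← -1.056420 + 0.11·(-1.834389) = -1.258203
s=0.220000, y=-1.258203: f=-2.438652 → y ← -1.258203 + 0.11·(-2.438652) = -1.526455
s=0.330000, y=-1.526455: f=-3.368052 → y ← -1.526455 + 0.11·(-3.368052) = -1.896940
y(0.44) ≈ -1.8969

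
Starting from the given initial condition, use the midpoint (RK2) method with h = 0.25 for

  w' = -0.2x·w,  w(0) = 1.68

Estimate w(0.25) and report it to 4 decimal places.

Midpoint: k1 = f(x_n, w_n); k2 = f(x_n + h/2, w_n + (h/2)·k1); w_{n+1} = w_n + h·k2.
x=0.000000, w=1.680000:
  k1 = f(0.000000, 1.680000) = 0.000000
  k2 = f(0.125000, 1.680000) = -0.042000
  w ← 1.680000 + 0.25·(-0.042000) = 1.669500
w(0.25) ≈ 1.6695

1.6695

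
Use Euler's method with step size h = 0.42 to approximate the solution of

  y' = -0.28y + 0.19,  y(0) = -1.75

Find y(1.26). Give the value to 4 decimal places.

-0.9900

Euler: y_{n+1} = y_n + h·f(x_n, y_n).
x=0.000000, y=-1.750000: f=0.680000 → y ← -1.750000 + 0.42·0.680000 = -1.464400
x=0.420000, y=-1.464400: f=0.600032 → y ← -1.464400 + 0.42·0.600032 = -1.212387
x=0.840000, y=-1.212387: f=0.529468 → y ← -1.212387 + 0.42·0.529468 = -0.990010
y(1.26) ≈ -0.9900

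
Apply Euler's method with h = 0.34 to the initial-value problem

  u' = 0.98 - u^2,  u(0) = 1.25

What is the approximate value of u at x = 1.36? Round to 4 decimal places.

Euler: u_{n+1} = u_n + h·f(x_n, u_n).
x=0.000000, u=1.250000: f=-0.582500 → u ← 1.250000 + 0.34·(-0.582500) = 1.051950
x=0.340000, u=1.051950: f=-0.126599 → u ← 1.051950 + 0.34·(-0.126599) = 1.008906
x=0.680000, u=1.008906: f=-0.037892 → u ← 1.008906 + 0.34·(-0.037892) = 0.996023
x=1.020000, u=0.996023: f=-0.012062 → u ← 0.996023 + 0.34·(-0.012062) = 0.991922
u(1.36) ≈ 0.9919

0.9919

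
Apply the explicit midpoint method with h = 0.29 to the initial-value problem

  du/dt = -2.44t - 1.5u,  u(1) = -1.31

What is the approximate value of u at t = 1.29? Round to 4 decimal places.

Midpoint: k1 = f(t_n, u_n); k2 = f(t_n + h/2, u_n + (h/2)·k1); u_{n+1} = u_n + h·k2.
t=1.000000, u=-1.310000:
  k1 = f(1.000000, -1.310000) = -0.475000
  k2 = f(1.145000, -1.378875) = -0.725487
  u ← -1.310000 + 0.29·(-0.725487) = -1.520391
u(1.29) ≈ -1.5204

-1.5204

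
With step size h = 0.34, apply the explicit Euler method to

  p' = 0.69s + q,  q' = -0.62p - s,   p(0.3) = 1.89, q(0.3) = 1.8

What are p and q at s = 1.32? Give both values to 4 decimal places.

3.5778, -0.4605

Euler on (p,q): p_{n+1} = p_n + h·p', q_{n+1} = q_n + h·q'.
0.300000: (1.890000, 1.800000); f=(2.007000, -1.471800) → (2.572380, 1.299588)
0.640000: (2.572380, 1.299588); f=(1.741188, -2.234876) → (3.164384, 0.539730)
0.980000: (3.164384, 0.539730); f=(1.215930, -2.941918) → (3.577800, -0.460522)
(p(1.32), q(1.32)) ≈ (3.5778, -0.4605)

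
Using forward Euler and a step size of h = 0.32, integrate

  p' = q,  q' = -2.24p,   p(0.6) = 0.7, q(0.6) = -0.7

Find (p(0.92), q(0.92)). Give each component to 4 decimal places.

Euler on (p,q): p_{n+1} = p_n + h·p', q_{n+1} = q_n + h·q'.
0.600000: (0.700000, -0.700000); f=(-0.700000, -1.568000) → (0.476000, -1.201760)
(p(0.92), q(0.92)) ≈ (0.4760, -1.2018)

0.4760, -1.2018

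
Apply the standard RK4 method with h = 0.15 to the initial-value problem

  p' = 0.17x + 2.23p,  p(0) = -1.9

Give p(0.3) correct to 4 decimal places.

-3.6995

RK4: k1 = f(x_n, p_n); k2 = f(x_n + h/2, p_n + (h/2)·k1); k3 = f(x_n + h/2, p_n + (h/2)·k2); k4 = f(x_n + h, p_n + h·k3); p_{n+1} = p_n + (h/6)·(k1 + 2k2 + 2k3 + k4).
x=0.000000, p=-1.900000:
  k1 = f(0.000000, -1.900000) = -4.237000
  k2 = f(0.075000, -2.217775) = -4.932888
  k3 = f(0.075000, -2.269967) = -5.049276
  k4 = f(0.150000, -2.657391) = -5.900483
  p ← -1.900000 + (0.15/6)·(k1 + 2k2 + 2k3 + k4) = -2.652545
x=0.150000, p=-2.652545:
  k1 = f(0.150000, -2.652545) = -5.889676
  k2 = f(0.225000, -3.094271) = -6.861974
  k3 = f(0.225000, -3.167193) = -7.024591
  k4 = f(0.300000, -3.706234) = -8.213902
  p ← -2.652545 + (0.15/6)·(k1 + 2k2 + 2k3 + k4) = -3.699463
p(0.3) ≈ -3.6995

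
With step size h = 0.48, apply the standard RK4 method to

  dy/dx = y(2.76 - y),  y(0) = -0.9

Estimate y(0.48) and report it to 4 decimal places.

-11.6180

RK4: k1 = f(x_n, y_n); k2 = f(x_n + h/2, y_n + (h/2)·k1); k3 = f(x_n + h/2, y_n + (h/2)·k2); k4 = f(x_n + h, y_n + h·k3); y_{n+1} = y_n + (h/6)·(k1 + 2k2 + 2k3 + k4).
x=0.000000, y=-0.900000:
  k1 = f(0.000000, -0.900000) = -3.294000
  k2 = f(0.240000, -1.690560) = -7.523939
  k3 = f(0.240000, -2.705745) = -14.788915
  k4 = f(0.480000, -7.998679) = -86.055220
  y ← -0.900000 + (0.48/6)·(k1 + 2k2 + 2k3 + k4) = -11.617994
y(0.48) ≈ -11.6180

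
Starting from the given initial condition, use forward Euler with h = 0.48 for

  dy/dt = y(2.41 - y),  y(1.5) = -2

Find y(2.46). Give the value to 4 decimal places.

-32.0964

Euler: y_{n+1} = y_n + h·f(t_n, y_n).
t=1.500000, y=-2.000000: f=-8.820000 → y ← -2.000000 + 0.48·(-8.820000) = -6.233600
t=1.980000, y=-6.233600: f=-53.880745 → y ← -6.233600 + 0.48·(-53.880745) = -32.096358
y(2.46) ≈ -32.0964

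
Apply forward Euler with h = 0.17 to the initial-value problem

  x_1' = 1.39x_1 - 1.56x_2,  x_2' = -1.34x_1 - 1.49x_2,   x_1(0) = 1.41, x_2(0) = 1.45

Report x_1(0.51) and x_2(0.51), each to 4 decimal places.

1.7582, -0.1431

Euler on (x_1,x_2): x_1_{n+1} = x_1_n + h·x_1', x_2_{n+1} = x_2_n + h·x_2'.
0.000000: (1.410000, 1.450000); f=(-0.302100, -4.049900) → (1.358643, 0.761517)
0.170000: (1.358643, 0.761517); f=(0.700547, -2.955242) → (1.477736, 0.259126)
0.340000: (1.477736, 0.259126); f=(1.649817, -2.366264) → (1.758205, -0.143139)
(x_1(0.51), x_2(0.51)) ≈ (1.7582, -0.1431)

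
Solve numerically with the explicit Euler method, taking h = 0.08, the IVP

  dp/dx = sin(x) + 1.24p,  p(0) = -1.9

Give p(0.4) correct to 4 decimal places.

-2.9789

Euler: p_{n+1} = p_n + h·f(x_n, p_n).
x=0.000000, p=-1.900000: f=-2.356000 → p ← -1.900000 + 0.08·(-2.356000) = -2.088480
x=0.080000, p=-2.088480: f=-2.509801 → p ← -2.088480 + 0.08·(-2.509801) = -2.289264
x=0.160000, p=-2.289264: f=-2.679369 → p ← -2.289264 + 0.08·(-2.679369) = -2.503614
x=0.240000, p=-2.503614: f=-2.866778 → p ← -2.503614 + 0.08·(-2.866778) = -2.732956
x=0.320000, p=-2.732956: f=-3.074299 → p ← -2.732956 + 0.08·(-3.074299) = -2.978900
p(0.4) ≈ -2.9789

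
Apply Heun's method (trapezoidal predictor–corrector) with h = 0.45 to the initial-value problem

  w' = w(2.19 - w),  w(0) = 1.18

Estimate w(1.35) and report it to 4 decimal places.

Heun: k1 = f(s_n, w_n); k2 = f(s_n + h, w_n + h·k1); w_{n+1} = w_n + (h/2)·(k1 + k2).
s=0.000000, w=1.180000:
  k1 = f(0.000000, 1.180000) = 1.191800
  k2 = f(0.450000, 1.716310) = 0.812999
  w ← 1.180000 + (0.45/2)·(1.191800 + 0.812999) = 1.631080
s=0.450000, w=1.631080:
  k1 = f(0.450000, 1.631080) = 0.911644
  k2 = f(0.900000, 2.041319) = 0.303505
  w ← 1.631080 + (0.45/2)·(0.911644 + 0.303505) = 1.904488
s=0.900000, w=1.904488:
  k1 = f(0.900000, 1.904488) = 0.543754
  k2 = f(1.350000, 2.149177) = 0.087735
  w ← 1.904488 + (0.45/2)·(0.543754 + 0.087735) = 2.046573
w(1.35) ≈ 2.0466

2.0466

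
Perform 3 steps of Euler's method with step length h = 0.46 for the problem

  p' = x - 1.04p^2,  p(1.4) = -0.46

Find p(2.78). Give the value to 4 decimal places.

Euler: p_{n+1} = p_n + h·f(x_n, p_n).
x=1.400000, p=-0.460000: f=1.179936 → p ← -0.460000 + 0.46·1.179936 = 0.082771
x=1.860000, p=0.082771: f=1.852875 → p ← 0.082771 + 0.46·1.852875 = 0.935093
x=2.320000, p=0.935093: f=1.410625 → p ← 0.935093 + 0.46·1.410625 = 1.583981
p(2.78) ≈ 1.5840

1.5840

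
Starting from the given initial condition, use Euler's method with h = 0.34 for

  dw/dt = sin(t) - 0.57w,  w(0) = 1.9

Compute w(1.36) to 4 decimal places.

1.3384

Euler: w_{n+1} = w_n + h·f(t_n, w_n).
t=0.000000, w=1.900000: f=-1.083000 → w ← 1.900000 + 0.34·(-1.083000) = 1.531780
t=0.340000, w=1.531780: f=-0.539628 → w ← 1.531780 + 0.34·(-0.539628) = 1.348307
t=0.680000, w=1.348307: f=-0.139742 → w ← 1.348307 + 0.34·(-0.139742) = 1.300794
t=1.020000, w=1.300794: f=0.110655 → w ← 1.300794 + 0.34·0.110655 = 1.338417
w(1.36) ≈ 1.3384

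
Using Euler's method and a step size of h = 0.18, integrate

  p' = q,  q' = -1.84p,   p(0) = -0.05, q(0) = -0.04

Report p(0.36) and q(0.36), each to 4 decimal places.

-0.0614, -0.0045

Euler on (p,q): p_{n+1} = p_n + h·p', q_{n+1} = q_n + h·q'.
0.000000: (-0.050000, -0.040000); f=(-0.040000, 0.092000) → (-0.057200, -0.023440)
0.180000: (-0.057200, -0.023440); f=(-0.023440, 0.105248) → (-0.061419, -0.004495)
(p(0.36), q(0.36)) ≈ (-0.0614, -0.0045)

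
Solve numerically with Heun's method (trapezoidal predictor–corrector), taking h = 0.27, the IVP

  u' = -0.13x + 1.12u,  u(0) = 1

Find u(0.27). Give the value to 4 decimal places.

1.3434

Heun: k1 = f(x_n, u_n); k2 = f(x_n + h, u_n + h·k1); u_{n+1} = u_n + (h/2)·(k1 + k2).
x=0.000000, u=1.000000:
  k1 = f(0.000000, 1.000000) = 1.120000
  k2 = f(0.270000, 1.302400) = 1.423588
  u ← 1.000000 + (0.27/2)·(1.120000 + 1.423588) = 1.343384
u(0.27) ≈ 1.3434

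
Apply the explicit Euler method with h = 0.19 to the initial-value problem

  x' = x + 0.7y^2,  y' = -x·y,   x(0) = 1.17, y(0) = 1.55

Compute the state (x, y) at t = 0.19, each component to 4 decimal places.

Euler on (x,y): x_{n+1} = x_n + h·x', y_{n+1} = y_n + h·y'.
0.000000: (1.170000, 1.550000); f=(2.851750, -1.813500) → (1.711832, 1.205435)
(x(0.19), y(0.19)) ≈ (1.7118, 1.2054)

1.7118, 1.2054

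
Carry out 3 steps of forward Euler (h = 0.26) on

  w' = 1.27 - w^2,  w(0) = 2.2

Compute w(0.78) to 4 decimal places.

Euler: w_{n+1} = w_n + h·f(x_n, w_n).
x=0.000000, w=2.200000: f=-3.570000 → w ← 2.200000 + 0.26·(-3.570000) = 1.271800
x=0.260000, w=1.271800: f=-0.347475 → w ← 1.271800 + 0.26·(-0.347475) = 1.181456
x=0.520000, w=1.181456: f=-0.125839 → w ← 1.181456 + 0.26·(-0.125839) = 1.148738
w(0.78) ≈ 1.1487

1.1487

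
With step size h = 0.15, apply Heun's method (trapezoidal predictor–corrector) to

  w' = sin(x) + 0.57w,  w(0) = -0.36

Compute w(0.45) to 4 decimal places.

Heun: k1 = f(x_n, w_n); k2 = f(x_n + h, w_n + h·k1); w_{n+1} = w_n + (h/2)·(k1 + k2).
x=0.000000, w=-0.360000:
  k1 = f(0.000000, -0.360000) = -0.205200
  k2 = f(0.150000, -0.390780) = -0.073306
  w ← -0.360000 + (0.15/2)·(-0.205200 + (-0.073306)) = -0.380888
x=0.150000, w=-0.380888:
  k1 = f(0.150000, -0.380888) = -0.067668
  k2 = f(0.300000, -0.391038) = 0.072628
  w ← -0.380888 + (0.15/2)·(-0.067668 + 0.072628) = -0.380516
x=0.300000, w=-0.380516:
  k1 = f(0.300000, -0.380516) = 0.078626
  k2 = f(0.450000, -0.368722) = 0.224794
  w ← -0.380516 + (0.15/2)·(0.078626 + 0.224794) = -0.357759
w(0.45) ≈ -0.3578

-0.3578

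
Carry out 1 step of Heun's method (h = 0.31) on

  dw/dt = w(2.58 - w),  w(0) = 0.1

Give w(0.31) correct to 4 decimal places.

Heun: k1 = f(t_n, w_n); k2 = f(t_n + h, w_n + h·k1); w_{n+1} = w_n + (h/2)·(k1 + k2).
t=0.000000, w=0.100000:
  k1 = f(0.000000, 0.100000) = 0.248000
  k2 = f(0.310000, 0.176880) = 0.425064
  w ← 0.100000 + (0.31/2)·(0.248000 + 0.425064) = 0.204325
w(0.31) ≈ 0.2043

0.2043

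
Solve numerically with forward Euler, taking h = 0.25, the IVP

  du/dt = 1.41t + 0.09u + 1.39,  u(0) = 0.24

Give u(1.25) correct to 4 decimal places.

2.9870

Euler: u_{n+1} = u_n + h·f(t_n, u_n).
t=0.000000, u=0.240000: f=1.411600 → u ← 0.240000 + 0.25·1.411600 = 0.592900
t=0.250000, u=0.592900: f=1.795861 → u ← 0.592900 + 0.25·1.795861 = 1.041865
t=0.500000, u=1.041865: f=2.188768 → u ← 1.041865 + 0.25·2.188768 = 1.589057
t=0.750000, u=1.589057: f=2.590515 → u ← 1.589057 + 0.25·2.590515 = 2.236686
t=1.000000, u=2.236686: f=3.001302 → u ← 2.236686 + 0.25·3.001302 = 2.987011
u(1.25) ≈ 2.9870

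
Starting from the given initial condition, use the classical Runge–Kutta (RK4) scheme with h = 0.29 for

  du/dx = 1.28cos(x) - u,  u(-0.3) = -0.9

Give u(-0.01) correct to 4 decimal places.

RK4: k1 = f(x_n, u_n); k2 = f(x_n + h/2, u_n + (h/2)·k1); k3 = f(x_n + h/2, u_n + (h/2)·k2); k4 = f(x_n + h, u_n + h·k3); u_{n+1} = u_n + (h/6)·(k1 + 2k2 + 2k3 + k4).
x=-0.300000, u=-0.900000:
  k1 = f(-0.300000, -0.900000) = 2.122831
  k2 = f(-0.155000, -0.592190) = 1.856844
  k3 = f(-0.155000, -0.630758) = 1.895412
  k4 = f(-0.010000, -0.350330) = 1.630266
  u ← -0.900000 + (0.29/6)·(k1 + 2k2 + 2k3 + k4) = -0.355882
u(-0.01) ≈ -0.3559

-0.3559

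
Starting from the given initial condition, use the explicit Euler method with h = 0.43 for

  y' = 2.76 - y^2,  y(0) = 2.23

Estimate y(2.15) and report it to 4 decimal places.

1.6528

Euler: y_{n+1} = y_n + h·f(t_n, y_n).
t=0.000000, y=2.230000: f=-2.212900 → y ← 2.230000 + 0.43·(-2.212900) = 1.278453
t=0.430000, y=1.278453: f=1.125558 → y ← 1.278453 + 0.43·1.125558 = 1.762443
t=0.860000, y=1.762443: f=-0.346205 → y ← 1.762443 + 0.43·(-0.346205) = 1.613575
t=1.290000, y=1.613575: f=0.156377 → y ← 1.613575 + 0.43·0.156377 = 1.680817
t=1.720000, y=1.680817: f=-0.065145 → y ← 1.680817 + 0.43·(-0.065145) = 1.652804
y(2.15) ≈ 1.6528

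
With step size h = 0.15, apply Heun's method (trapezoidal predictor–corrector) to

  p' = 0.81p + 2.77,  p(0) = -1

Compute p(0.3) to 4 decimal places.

Heun: k1 = f(x_n, p_n); k2 = f(x_n + h, p_n + h·k1); p_{n+1} = p_n + (h/2)·(k1 + k2).
x=0.000000, p=-1.000000:
  k1 = f(0.000000, -1.000000) = 1.960000
  k2 = f(0.150000, -0.706000) = 2.198140
  p ← -1.000000 + (0.15/2)·(1.960000 + 2.198140) = -0.688140
x=0.150000, p=-0.688140:
  k1 = f(0.150000, -0.688140) = 2.212607
  k2 = f(0.300000, -0.356248) = 2.481439
  p ← -0.688140 + (0.15/2)·(2.212607 + 2.481439) = -0.336086
p(0.3) ≈ -0.3361

-0.3361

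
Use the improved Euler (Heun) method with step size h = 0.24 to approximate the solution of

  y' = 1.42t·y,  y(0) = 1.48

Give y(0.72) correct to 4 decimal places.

Heun: k1 = f(t_n, y_n); k2 = f(t_n + h, y_n + h·k1); y_{n+1} = y_n + (h/2)·(k1 + k2).
t=0.000000, y=1.480000:
  k1 = f(0.000000, 1.480000) = 0.000000
  k2 = f(0.240000, 1.480000) = 0.504384
  y ← 1.480000 + (0.24/2)·(0.000000 + 0.504384) = 1.540526
t=0.240000, y=1.540526:
  k1 = f(0.240000, 1.540526) = 0.525011
  k2 = f(0.480000, 1.666529) = 1.135906
  y ← 1.540526 + (0.24/2)·(0.525011 + 1.135906) = 1.739836
t=0.480000, y=1.739836:
  k1 = f(0.480000, 1.739836) = 1.185872
  k2 = f(0.720000, 2.024446) = 2.069793
  y ← 1.739836 + (0.24/2)·(1.185872 + 2.069793) = 2.130516
y(0.72) ≈ 2.1305

2.1305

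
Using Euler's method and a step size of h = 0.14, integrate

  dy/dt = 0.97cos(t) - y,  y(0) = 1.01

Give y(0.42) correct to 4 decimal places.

0.9890

Euler: y_{n+1} = y_n + h·f(t_n, y_n).
t=0.000000, y=1.010000: f=-0.040000 → y ← 1.010000 + 0.14·(-0.040000) = 1.004400
t=0.140000, y=1.004400: f=-0.043890 → y ← 1.004400 + 0.14·(-0.043890) = 0.998255
t=0.280000, y=0.998255: f=-0.066032 → y ← 0.998255 + 0.14·(-0.066032) = 0.989011
y(0.42) ≈ 0.9890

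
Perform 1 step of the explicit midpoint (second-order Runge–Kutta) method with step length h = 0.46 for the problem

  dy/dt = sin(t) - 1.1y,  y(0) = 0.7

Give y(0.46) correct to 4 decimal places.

Midpoint: k1 = f(t_n, y_n); k2 = f(t_n + h/2, y_n + (h/2)·k1); y_{n+1} = y_n + h·k2.
t=0.000000, y=0.700000:
  k1 = f(0.000000, 0.700000) = -0.770000
  k2 = f(0.230000, 0.522900) = -0.347212
  y ← 0.700000 + 0.46·(-0.347212) = 0.540282
y(0.46) ≈ 0.5403

0.5403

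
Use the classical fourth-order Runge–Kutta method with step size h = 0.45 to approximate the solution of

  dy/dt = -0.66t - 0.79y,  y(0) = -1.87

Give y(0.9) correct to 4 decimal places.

RK4: k1 = f(t_n, y_n); k2 = f(t_n + h/2, y_n + (h/2)·k1); k3 = f(t_n + h/2, y_n + (h/2)·k2); k4 = f(t_n + h, y_n + h·k3); y_{n+1} = y_n + (h/6)·(k1 + 2k2 + 2k3 + k4).
t=0.000000, y=-1.870000:
  k1 = f(0.000000, -1.870000) = 1.477300
  k2 = f(0.225000, -1.537608) = 1.066210
  k3 = f(0.225000, -1.630103) = 1.139281
  k4 = f(0.450000, -1.357323) = 0.775286
  y ← -1.870000 + (0.45/6)·(k1 + 2k2 + 2k3 + k4) = -1.370232
t=0.450000, y=-1.370232:
  k1 = f(0.450000, -1.370232) = 0.785484
  k2 = f(0.675000, -1.193499) = 0.497364
  k3 = f(0.675000, -1.258326) = 0.548577
  k4 = f(0.900000, -1.123373) = 0.293464
  y ← -1.370232 + (0.45/6)·(k1 + 2k2 + 2k3 + k4) = -1.132420
y(0.9) ≈ -1.1324

-1.1324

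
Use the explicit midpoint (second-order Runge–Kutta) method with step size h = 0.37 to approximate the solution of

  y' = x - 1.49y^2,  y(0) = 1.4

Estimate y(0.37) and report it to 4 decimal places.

1.0610

Midpoint: k1 = f(x_n, y_n); k2 = f(x_n + h/2, y_n + (h/2)·k1); y_{n+1} = y_n + h·k2.
x=0.000000, y=1.400000:
  k1 = f(0.000000, 1.400000) = -2.920400
  k2 = f(0.185000, 0.859726) = -0.916302
  y ← 1.400000 + 0.37·(-0.916302) = 1.060968
y(0.37) ≈ 1.0610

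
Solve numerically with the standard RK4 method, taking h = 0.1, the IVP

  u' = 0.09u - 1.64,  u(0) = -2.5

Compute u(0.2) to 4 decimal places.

-2.8764

RK4: k1 = f(x_n, u_n); k2 = f(x_n + h/2, u_n + (h/2)·k1); k3 = f(x_n + h/2, u_n + (h/2)·k2); k4 = f(x_n + h, u_n + h·k3); u_{n+1} = u_n + (h/6)·(k1 + 2k2 + 2k3 + k4).
x=0.000000, u=-2.500000:
  k1 = f(0.000000, -2.500000) = -1.865000
  k2 = f(0.050000, -2.593250) = -1.873392
  k3 = f(0.050000, -2.593670) = -1.873430
  k4 = f(0.100000, -2.687343) = -1.881861
  u ← -2.500000 + (0.1/6)·(k1 + 2k2 + 2k3 + k4) = -2.687342
x=0.100000, u=-2.687342:
  k1 = f(0.100000, -2.687342) = -1.881861
  k2 = f(0.150000, -2.781435) = -1.890329
  k3 = f(0.150000, -2.781858) = -1.890367
  k4 = f(0.200000, -2.876378) = -1.898874
  u ← -2.687342 + (0.1/6)·(k1 + 2k2 + 2k3 + k4) = -2.876377
u(0.2) ≈ -2.8764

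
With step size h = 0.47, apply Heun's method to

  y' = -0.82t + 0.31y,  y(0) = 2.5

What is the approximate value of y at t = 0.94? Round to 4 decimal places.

Heun: k1 = f(t_n, y_n); k2 = f(t_n + h, y_n + h·k1); y_{n+1} = y_n + (h/2)·(k1 + k2).
t=0.000000, y=2.500000:
  k1 = f(0.000000, 2.500000) = 0.775000
  k2 = f(0.470000, 2.864250) = 0.502518
  y ← 2.500000 + (0.47/2)·(0.775000 + 0.502518) = 2.800217
t=0.470000, y=2.800217:
  k1 = f(0.470000, 2.800217) = 0.482667
  k2 = f(0.940000, 3.027070) = 0.167592
  y ← 2.800217 + (0.47/2)·(0.482667 + 0.167592) = 2.953027
y(0.94) ≈ 2.9530

2.9530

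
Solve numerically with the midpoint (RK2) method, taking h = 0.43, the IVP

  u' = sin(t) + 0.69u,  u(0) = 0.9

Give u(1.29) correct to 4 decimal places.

Midpoint: k1 = f(t_n, u_n); k2 = f(t_n + h/2, u_n + (h/2)·k1); u_{n+1} = u_n + h·k2.
t=0.000000, u=0.900000:
  k1 = f(0.000000, 0.900000) = 0.621000
  k2 = f(0.215000, 1.033515) = 0.926473
  u ← 0.900000 + 0.43·0.926473 = 1.298383
t=0.430000, u=1.298383:
  k1 = f(0.430000, 1.298383) = 1.312755
  k2 = f(0.645000, 1.580626) = 1.691830
  u ← 1.298383 + 0.43·1.691830 = 2.025870
t=0.860000, u=2.025870:
  k1 = f(0.860000, 2.025870) = 2.155693
  k2 = f(1.075000, 2.489344) = 2.597238
  u ← 2.025870 + 0.43·2.597238 = 3.142682
u(1.29) ≈ 3.1427

3.1427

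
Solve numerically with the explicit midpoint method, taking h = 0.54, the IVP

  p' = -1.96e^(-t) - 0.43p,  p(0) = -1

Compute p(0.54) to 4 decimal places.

-1.4798

Midpoint: k1 = f(t_n, p_n); k2 = f(t_n + h/2, p_n + (h/2)·k1); p_{n+1} = p_n + h·k2.
t=0.000000, p=-1.000000:
  k1 = f(0.000000, -1.000000) = -1.530000
  k2 = f(0.270000, -1.413100) = -0.888591
  p ← -1.000000 + 0.54·(-0.888591) = -1.479839
p(0.54) ≈ -1.4798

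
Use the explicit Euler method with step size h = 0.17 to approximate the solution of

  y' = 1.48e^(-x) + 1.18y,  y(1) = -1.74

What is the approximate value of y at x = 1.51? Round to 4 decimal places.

-2.7182

Euler: y_{n+1} = y_n + h·f(x_n, y_n).
x=1.000000, y=-1.740000: f=-1.508738 → y ← -1.740000 + 0.17·(-1.508738) = -1.996486
x=1.170000, y=-1.996486: f=-1.896510 → y ← -1.996486 + 0.17·(-1.896510) = -2.318892
x=1.340000, y=-2.318892: f=-2.348761 → y ← -2.318892 + 0.17·(-2.348761) = -2.718182
y(1.51) ≈ -2.7182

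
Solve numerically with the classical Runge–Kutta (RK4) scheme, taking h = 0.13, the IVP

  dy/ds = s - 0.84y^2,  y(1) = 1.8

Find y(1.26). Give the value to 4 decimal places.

1.5103

RK4: k1 = f(s_n, y_n); k2 = f(s_n + h/2, y_n + (h/2)·k1); k3 = f(s_n + h/2, y_n + (h/2)·k2); k4 = f(s_n + h, y_n + h·k3); y_{n+1} = y_n + (h/6)·(k1 + 2k2 + 2k3 + k4).
s=1.000000, y=1.800000:
  k1 = f(1.000000, 1.800000) = -1.721600
  k2 = f(1.065000, 1.688096) = -1.328721
  k3 = f(1.065000, 1.713633) = -1.401692
  k4 = f(1.130000, 1.617780) = -1.068458
  y ← 1.800000 + (0.13/6)·(k1 + 2k2 + 2k3 + k4) = 1.621231
s=1.130000, y=1.621231:
  k1 = f(1.130000, 1.621231) = -1.077847
  k2 = f(1.195000, 1.551171) = -0.826150
  k3 = f(1.195000, 1.567531) = -0.869009
  k4 = f(1.260000, 1.508260) = -0.650872
  y ← 1.621231 + (0.13/6)·(k1 + 2k2 + 2k3 + k4) = 1.510318
y(1.26) ≈ 1.5103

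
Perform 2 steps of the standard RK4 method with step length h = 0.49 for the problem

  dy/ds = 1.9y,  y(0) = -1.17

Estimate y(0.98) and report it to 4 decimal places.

-7.4901

RK4: k1 = f(s_n, y_n); k2 = f(s_n + h/2, y_n + (h/2)·k1); k3 = f(s_n + h/2, y_n + (h/2)·k2); k4 = f(s_n + h, y_n + h·k3); y_{n+1} = y_n + (h/6)·(k1 + 2k2 + 2k3 + k4).
s=0.000000, y=-1.170000:
  k1 = f(0.000000, -1.170000) = -2.223000
  k2 = f(0.245000, -1.714635) = -3.257806
  k3 = f(0.245000, -1.968163) = -3.739509
  k4 = f(0.490000, -3.002359) = -5.704483
  y ← -1.170000 + (0.49/6)·(k1 + 2k2 + 2k3 + k4) = -2.960306
s=0.490000, y=-2.960306:
  k1 = f(0.490000, -2.960306) = -5.624581
  k2 = f(0.735000, -4.338328) = -8.242824
  k3 = f(0.735000, -4.979798) = -9.461616
  k4 = f(0.980000, -7.596498) = -14.433346
  y ← -2.960306 + (0.49/6)·(k1 + 2k2 + 2k3 + k4) = -7.490095
y(0.98) ≈ -7.4901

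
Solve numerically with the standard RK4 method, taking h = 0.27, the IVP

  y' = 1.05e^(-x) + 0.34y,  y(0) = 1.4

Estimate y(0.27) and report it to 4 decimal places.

RK4: k1 = f(x_n, y_n); k2 = f(x_n + h/2, y_n + (h/2)·k1); k3 = f(x_n + h/2, y_n + (h/2)·k2); k4 = f(x_n + h, y_n + h·k3); y_{n+1} = y_n + (h/6)·(k1 + 2k2 + 2k3 + k4).
x=0.000000, y=1.400000:
  k1 = f(0.000000, 1.400000) = 1.526000
  k2 = f(0.135000, 1.606010) = 1.463445
  k3 = f(0.135000, 1.597565) = 1.460574
  k4 = f(0.270000, 1.794355) = 1.411629
  y ← 1.400000 + (0.27/6)·(k1 + 2k2 + 2k3 + k4) = 1.795355
y(0.27) ≈ 1.7954

1.7954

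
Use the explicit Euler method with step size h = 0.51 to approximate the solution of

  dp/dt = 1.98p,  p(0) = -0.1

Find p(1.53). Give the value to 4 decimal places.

-0.8118

Euler: p_{n+1} = p_n + h·f(t_n, p_n).
t=0.000000, p=-0.100000: f=-0.198000 → p ← -0.100000 + 0.51·(-0.198000) = -0.200980
t=0.510000, p=-0.200980: f=-0.397940 → p ← -0.200980 + 0.51·(-0.397940) = -0.403930
t=1.020000, p=-0.403930: f=-0.799781 → p ← -0.403930 + 0.51·(-0.799781) = -0.811818
p(1.53) ≈ -0.8118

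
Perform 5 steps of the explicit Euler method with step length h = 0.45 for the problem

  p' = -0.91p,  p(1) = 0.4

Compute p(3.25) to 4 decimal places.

Euler: p_{n+1} = p_n + h·f(t_n, p_n).
t=1.000000, p=0.400000: f=-0.364000 → p ← 0.400000 + 0.45·(-0.364000) = 0.236200
t=1.450000, p=0.236200: f=-0.214942 → p ← 0.236200 + 0.45·(-0.214942) = 0.139476
t=1.900000, p=0.139476: f=-0.126923 → p ← 0.139476 + 0.45·(-0.126923) = 0.082361
t=2.350000, p=0.082361: f=-0.074948 → p ← 0.082361 + 0.45·(-0.074948) = 0.048634
t=2.800000, p=0.048634: f=-0.044257 → p ← 0.048634 + 0.45·(-0.044257) = 0.028718
p(3.25) ≈ 0.0287

0.0287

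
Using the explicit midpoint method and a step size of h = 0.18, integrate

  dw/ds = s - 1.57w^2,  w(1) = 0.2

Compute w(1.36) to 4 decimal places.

Midpoint: k1 = f(s_n, w_n); k2 = f(s_n + h/2, w_n + (h/2)·k1); w_{n+1} = w_n + h·k2.
s=1.000000, w=0.200000:
  k1 = f(1.000000, 0.200000) = 0.937200
  k2 = f(1.090000, 0.284348) = 0.963060
  w ← 0.200000 + 0.18·0.963060 = 0.373351
s=1.180000, w=0.373351:
  k1 = f(1.180000, 0.373351) = 0.961157
  k2 = f(1.270000, 0.459855) = 0.937998
  w ← 0.373351 + 0.18·0.937998 = 0.542190
w(1.36) ≈ 0.5422

0.5422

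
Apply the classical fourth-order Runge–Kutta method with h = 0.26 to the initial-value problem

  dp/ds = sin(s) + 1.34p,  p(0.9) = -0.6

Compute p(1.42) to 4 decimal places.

-0.5320

RK4: k1 = f(s_n, p_n); k2 = f(s_n + h/2, p_n + (h/2)·k1); k3 = f(s_n + h/2, p_n + (h/2)·k2); k4 = f(s_n + h, p_n + h·k3); p_{n+1} = p_n + (h/6)·(k1 + 2k2 + 2k3 + k4).
s=0.900000, p=-0.600000:
  k1 = f(0.900000, -0.600000) = -0.020673
  k2 = f(1.030000, -0.602688) = 0.049698
  k3 = f(1.030000, -0.593539) = 0.061956
  k4 = f(1.160000, -0.583891) = 0.134389
  p ← -0.600000 + (0.26/6)·(k1 + 2k2 + 2k3 + k4) = -0.585396
s=1.160000, p=-0.585396:
  k1 = f(1.160000, -0.585396) = 0.132373
  k2 = f(1.290000, -0.568187) = 0.199464
  k3 = f(1.290000, -0.559465) = 0.211152
  k4 = f(1.420000, -0.530496) = 0.277787
  p ← -0.585396 + (0.26/6)·(k1 + 2k2 + 2k3 + k4) = -0.532035
p(1.42) ≈ -0.5320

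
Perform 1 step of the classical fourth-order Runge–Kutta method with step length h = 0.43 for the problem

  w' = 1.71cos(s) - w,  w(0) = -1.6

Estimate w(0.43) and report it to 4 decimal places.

-0.4638

RK4: k1 = f(s_n, w_n); k2 = f(s_n + h/2, w_n + (h/2)·k1); k3 = f(s_n + h/2, w_n + (h/2)·k2); k4 = f(s_n + h, w_n + h·k3); w_{n+1} = w_n + (h/6)·(k1 + 2k2 + 2k3 + k4).
s=0.000000, w=-1.600000:
  k1 = f(0.000000, -1.600000) = 3.310000
  k2 = f(0.215000, -0.888350) = 2.558980
  k3 = f(0.215000, -1.049819) = 2.720449
  k4 = f(0.430000, -0.430207) = 1.984538
  w ← -1.600000 + (0.43/6)·(k1 + 2k2 + 2k3 + k4) = -0.463840
w(0.43) ≈ -0.4638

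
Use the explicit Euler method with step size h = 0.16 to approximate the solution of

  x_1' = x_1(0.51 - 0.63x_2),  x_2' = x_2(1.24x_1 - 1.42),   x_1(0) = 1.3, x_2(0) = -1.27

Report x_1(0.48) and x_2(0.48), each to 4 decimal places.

Euler on (x_1,x_2): x_1_{n+1} = x_1_n + h·x_1', x_2_{n+1} = x_2_n + h·x_2'.
0.000000: (1.300000, -1.270000); f=(1.703130, -0.243840) → (1.572501, -1.309014)
0.160000: (1.572501, -1.309014); f=(2.098784, -0.693648) → (1.908306, -1.419998)
0.320000: (1.908306, -1.419998); f=(2.680405, -1.343744) → (2.337171, -1.634997)
(x_1(0.48), x_2(0.48)) ≈ (2.3372, -1.6350)

2.3372, -1.6350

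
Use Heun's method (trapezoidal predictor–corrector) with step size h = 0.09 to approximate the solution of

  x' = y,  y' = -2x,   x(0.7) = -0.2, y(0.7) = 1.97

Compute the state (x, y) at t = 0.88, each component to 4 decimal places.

0.1582, 1.9777

Heun on (x,y): k1 = f(t_n, state_n); k2 = f(t_n + h, state_n + h·k1); state_{n+1} = state_n + (h/2)·(k1 + k2).
0.700000: (-0.200000, 1.970000)
  k1 = (1.970000, 0.400000)
  predictor → (-0.022700, 2.006000)
  k2 = (2.006000, 0.045400)
  → (-0.021080, 1.990043)
0.790000: (-0.021080, 1.990043)
  k1 = (1.990043, 0.042160)
  predictor → (0.158024, 1.993837)
  k2 = (1.993837, -0.316048)
  → (0.158195, 1.977718)
(x(0.88), y(0.88)) ≈ (0.1582, 1.9777)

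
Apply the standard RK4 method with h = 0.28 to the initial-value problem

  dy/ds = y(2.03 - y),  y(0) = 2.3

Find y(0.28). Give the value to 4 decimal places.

2.1748

RK4: k1 = f(s_n, y_n); k2 = f(s_n + h/2, y_n + (h/2)·k1); k3 = f(s_n + h/2, y_n + (h/2)·k2); k4 = f(s_n + h, y_n + h·k3); y_{n+1} = y_n + (h/6)·(k1 + 2k2 + 2k3 + k4).
s=0.000000, y=2.300000:
  k1 = f(0.000000, 2.300000) = -0.621000
  k2 = f(0.140000, 2.213060) = -0.405123
  k3 = f(0.140000, 2.243283) = -0.478454
  k4 = f(0.280000, 2.166033) = -0.294652
  y ← 2.300000 + (0.28/6)·(k1 + 2k2 + 2k3 + k4) = 2.174802
y(0.28) ≈ 2.1748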